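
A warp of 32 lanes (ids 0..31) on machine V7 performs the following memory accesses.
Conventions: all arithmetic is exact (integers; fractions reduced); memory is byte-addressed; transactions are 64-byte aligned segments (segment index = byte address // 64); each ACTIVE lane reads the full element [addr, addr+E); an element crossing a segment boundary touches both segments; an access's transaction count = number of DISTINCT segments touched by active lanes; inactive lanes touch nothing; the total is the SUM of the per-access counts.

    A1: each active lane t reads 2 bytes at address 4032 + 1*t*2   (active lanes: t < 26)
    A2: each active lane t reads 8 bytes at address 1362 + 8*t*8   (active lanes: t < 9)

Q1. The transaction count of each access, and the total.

A1: 1 transaction
A2: 9 transactions

Answer: 1,9; total 10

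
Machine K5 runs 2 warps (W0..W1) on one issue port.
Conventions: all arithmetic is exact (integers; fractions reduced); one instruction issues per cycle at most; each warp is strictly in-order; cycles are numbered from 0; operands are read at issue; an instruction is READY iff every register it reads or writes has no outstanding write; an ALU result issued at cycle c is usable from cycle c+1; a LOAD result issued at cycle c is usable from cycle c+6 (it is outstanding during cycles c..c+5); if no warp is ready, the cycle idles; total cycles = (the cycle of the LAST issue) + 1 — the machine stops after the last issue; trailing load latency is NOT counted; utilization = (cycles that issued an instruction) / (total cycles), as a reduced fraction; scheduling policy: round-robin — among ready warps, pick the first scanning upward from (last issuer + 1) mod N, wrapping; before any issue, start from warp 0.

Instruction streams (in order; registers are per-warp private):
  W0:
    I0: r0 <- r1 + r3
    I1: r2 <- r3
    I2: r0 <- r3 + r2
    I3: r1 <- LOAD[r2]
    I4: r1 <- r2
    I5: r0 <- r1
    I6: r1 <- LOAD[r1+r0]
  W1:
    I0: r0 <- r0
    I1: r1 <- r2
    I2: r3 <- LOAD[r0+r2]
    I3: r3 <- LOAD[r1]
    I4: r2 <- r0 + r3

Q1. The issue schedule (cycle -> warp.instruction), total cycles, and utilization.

cycle 0: W0.I0
cycle 1: W1.I0
cycle 2: W0.I1
cycle 3: W1.I1
cycle 4: W0.I2
cycle 5: W1.I2
cycle 6: W0.I3
cycle 7: idle
cycle 8: idle
cycle 9: idle
cycle 10: idle
cycle 11: W1.I3
cycle 12: W0.I4
cycle 13: W0.I5
cycle 14: W0.I6
cycle 15: idle
cycle 16: idle
cycle 17: W1.I4

Answer: 18 cycles, utilization 2/3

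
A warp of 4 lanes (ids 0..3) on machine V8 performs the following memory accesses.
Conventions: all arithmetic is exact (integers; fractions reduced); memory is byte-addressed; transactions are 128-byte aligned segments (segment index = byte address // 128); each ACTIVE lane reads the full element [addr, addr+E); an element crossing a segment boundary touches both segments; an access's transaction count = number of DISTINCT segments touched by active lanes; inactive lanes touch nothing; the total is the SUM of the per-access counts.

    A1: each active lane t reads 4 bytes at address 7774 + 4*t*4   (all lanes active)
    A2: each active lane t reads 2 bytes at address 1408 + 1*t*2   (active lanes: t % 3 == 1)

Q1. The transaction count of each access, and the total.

A1: 2 transactions
A2: 1 transaction

Answer: 2,1; total 3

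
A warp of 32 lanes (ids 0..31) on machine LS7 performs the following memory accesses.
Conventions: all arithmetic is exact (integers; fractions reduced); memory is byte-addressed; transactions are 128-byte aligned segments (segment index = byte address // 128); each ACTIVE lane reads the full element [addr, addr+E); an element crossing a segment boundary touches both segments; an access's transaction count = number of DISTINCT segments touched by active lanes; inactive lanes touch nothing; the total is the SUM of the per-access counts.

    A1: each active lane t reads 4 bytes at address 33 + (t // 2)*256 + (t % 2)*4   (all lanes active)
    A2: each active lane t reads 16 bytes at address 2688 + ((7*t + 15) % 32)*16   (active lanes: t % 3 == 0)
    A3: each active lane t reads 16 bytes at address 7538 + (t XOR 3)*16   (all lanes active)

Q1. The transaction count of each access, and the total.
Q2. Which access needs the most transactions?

A1: 16 transactions
A2: 4 transactions
A3: 5 transactions

Answer: 16,4,5; total 25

Answer: A1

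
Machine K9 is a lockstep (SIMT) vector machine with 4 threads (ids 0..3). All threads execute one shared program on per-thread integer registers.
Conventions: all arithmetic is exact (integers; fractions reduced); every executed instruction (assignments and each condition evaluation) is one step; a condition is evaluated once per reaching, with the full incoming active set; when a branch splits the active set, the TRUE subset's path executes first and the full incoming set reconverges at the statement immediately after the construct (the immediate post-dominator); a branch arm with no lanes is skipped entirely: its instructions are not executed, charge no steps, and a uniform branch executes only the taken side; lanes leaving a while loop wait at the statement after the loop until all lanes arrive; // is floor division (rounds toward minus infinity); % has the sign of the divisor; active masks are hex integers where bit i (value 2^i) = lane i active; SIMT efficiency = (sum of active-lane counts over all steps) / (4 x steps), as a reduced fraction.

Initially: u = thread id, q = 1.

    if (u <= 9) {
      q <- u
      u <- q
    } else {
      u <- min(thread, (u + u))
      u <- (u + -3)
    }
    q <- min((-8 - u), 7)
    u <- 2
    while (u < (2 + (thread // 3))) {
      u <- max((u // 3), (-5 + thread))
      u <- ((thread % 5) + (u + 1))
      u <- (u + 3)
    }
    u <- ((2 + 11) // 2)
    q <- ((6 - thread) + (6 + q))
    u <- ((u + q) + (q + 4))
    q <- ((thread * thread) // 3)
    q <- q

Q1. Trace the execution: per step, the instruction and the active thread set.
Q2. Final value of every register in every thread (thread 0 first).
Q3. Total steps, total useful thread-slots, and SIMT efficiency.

step 0: eval (u <= 9)                0xf
step 1: q <- u                       0xf
step 2: u <- q                       0xf
step 3: q <- min((-8 - u), 7)        0xf
step 4: u <- 2                       0xf
step 5: eval (u < (2 + (thread // 3))) 0xf
step 6: u <- max((u // 3), (-5 + thread)) 0x8
step 7: u <- ((thread % 5) + (u + 1)) 0x8
step 8: u <- (u + 3)                 0x8
step 9: eval (u < (2 + (thread // 3))) 0x8
step 10: u <- ((2 + 11) // 2)         0xf
step 11: q <- ((6 - thread) + (6 + q)) 0xf
step 12: u <- ((u + q) + (q + 4))     0xf
step 13: q <- ((thread * thread) // 3) 0xf
step 14: q <- q                       0xf

Answer: 15 steps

u: 18,14,10,6
q: 0,0,1,3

steps = 15; useful = 48; efficiency = 48/60 = 4/5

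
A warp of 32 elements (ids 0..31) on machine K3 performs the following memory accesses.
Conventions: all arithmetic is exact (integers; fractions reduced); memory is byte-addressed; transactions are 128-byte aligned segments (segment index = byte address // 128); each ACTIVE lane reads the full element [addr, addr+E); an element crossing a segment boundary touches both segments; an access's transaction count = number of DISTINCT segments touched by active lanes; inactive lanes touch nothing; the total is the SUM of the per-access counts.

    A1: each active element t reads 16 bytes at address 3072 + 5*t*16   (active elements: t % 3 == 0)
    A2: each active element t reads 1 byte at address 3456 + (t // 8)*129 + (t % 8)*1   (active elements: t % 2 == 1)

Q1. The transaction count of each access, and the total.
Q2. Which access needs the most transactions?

A1: 11 transactions
A2: 4 transactions

Answer: 11,4; total 15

Answer: A1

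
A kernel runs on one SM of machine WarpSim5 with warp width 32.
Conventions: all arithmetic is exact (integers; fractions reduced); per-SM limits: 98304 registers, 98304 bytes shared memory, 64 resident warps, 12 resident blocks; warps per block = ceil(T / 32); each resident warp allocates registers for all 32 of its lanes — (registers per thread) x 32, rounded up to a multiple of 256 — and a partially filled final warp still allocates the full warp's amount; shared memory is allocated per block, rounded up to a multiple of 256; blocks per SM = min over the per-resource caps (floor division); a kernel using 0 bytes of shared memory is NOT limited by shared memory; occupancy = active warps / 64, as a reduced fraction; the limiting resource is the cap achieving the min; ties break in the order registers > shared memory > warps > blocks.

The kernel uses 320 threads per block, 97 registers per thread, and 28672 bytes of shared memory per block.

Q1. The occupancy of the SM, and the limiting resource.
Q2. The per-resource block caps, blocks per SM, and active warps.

Answer: occupancy 5/16, limited by registers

registers: 2 blocks
shared memory: 3 blocks
warps: 6 blocks
blocks: 12 blocks

Answer: 2 blocks, 20 active warps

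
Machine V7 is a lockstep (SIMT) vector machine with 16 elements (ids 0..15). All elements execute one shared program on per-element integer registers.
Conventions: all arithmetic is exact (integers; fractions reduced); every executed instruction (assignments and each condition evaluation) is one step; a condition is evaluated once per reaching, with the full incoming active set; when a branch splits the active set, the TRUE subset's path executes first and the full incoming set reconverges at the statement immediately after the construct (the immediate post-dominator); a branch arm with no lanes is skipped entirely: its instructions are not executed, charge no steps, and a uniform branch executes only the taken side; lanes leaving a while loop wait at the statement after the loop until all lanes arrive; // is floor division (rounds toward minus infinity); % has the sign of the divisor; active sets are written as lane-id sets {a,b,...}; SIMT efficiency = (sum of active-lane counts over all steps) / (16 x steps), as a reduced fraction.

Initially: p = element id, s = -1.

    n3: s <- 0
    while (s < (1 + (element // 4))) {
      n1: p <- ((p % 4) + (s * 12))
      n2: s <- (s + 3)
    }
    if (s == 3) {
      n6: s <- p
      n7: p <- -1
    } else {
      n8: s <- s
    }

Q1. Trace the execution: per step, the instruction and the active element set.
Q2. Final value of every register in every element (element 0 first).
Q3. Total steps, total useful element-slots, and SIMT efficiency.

step 0: s <- 0                       {0,1,2,3,4,5,6,7,8,9,10,11,12,13,14,15}
step 1: eval (s < (1 + (element // 4))) {0,1,2,3,4,5,6,7,8,9,10,11,12,13,14,15}
step 2: p <- ((p % 4) + (s * 12))    {0,1,2,3,4,5,6,7,8,9,10,11,12,13,14,15}
step 3: s <- (s + 3)                 {0,1,2,3,4,5,6,7,8,9,10,11,12,13,14,15}
step 4: eval (s < (1 + (element // 4))) {0,1,2,3,4,5,6,7,8,9,10,11,12,13,14,15}
step 5: p <- ((p % 4) + (s * 12))    {12,13,14,15}
step 6: s <- (s + 3)                 {12,13,14,15}
step 7: eval (s < (1 + (element // 4))) {12,13,14,15}
step 8: eval (s == 3)                {0,1,2,3,4,5,6,7,8,9,10,11,12,13,14,15}
step 9: s <- p                       {0,1,2,3,4,5,6,7,8,9,10,11}
step 10: p <- -1                      {0,1,2,3,4,5,6,7,8,9,10,11}
step 11: s <- s                       {12,13,14,15}

Answer: 12 steps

p: -1,-1,-1,-1,-1,-1,-1,-1,-1,-1,-1,-1,36,37,38,39
s: 0,1,2,3,0,1,2,3,0,1,2,3,6,6,6,6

steps = 12; useful = 136; efficiency = 136/192 = 17/24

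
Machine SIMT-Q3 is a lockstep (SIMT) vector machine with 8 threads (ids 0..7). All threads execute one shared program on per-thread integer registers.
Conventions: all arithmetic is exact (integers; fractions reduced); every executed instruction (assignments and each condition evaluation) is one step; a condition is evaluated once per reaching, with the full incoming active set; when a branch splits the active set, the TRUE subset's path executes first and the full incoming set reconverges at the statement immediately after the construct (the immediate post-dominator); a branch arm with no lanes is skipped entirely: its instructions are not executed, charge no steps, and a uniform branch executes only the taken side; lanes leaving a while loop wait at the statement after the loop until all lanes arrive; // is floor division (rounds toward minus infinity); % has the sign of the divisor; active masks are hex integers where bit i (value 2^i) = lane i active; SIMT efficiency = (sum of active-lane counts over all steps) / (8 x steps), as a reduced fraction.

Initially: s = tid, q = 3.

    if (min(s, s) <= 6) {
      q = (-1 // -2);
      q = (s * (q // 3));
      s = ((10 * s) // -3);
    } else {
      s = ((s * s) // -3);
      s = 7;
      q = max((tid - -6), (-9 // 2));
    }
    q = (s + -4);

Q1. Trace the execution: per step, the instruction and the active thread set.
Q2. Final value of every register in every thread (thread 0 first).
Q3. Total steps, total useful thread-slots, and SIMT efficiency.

step 0: eval (min(s, s) <= 6)        0xff
step 1: q <- (-1 // -2)              0x7f
step 2: q <- (s * (q // 3))          0x7f
step 3: s <- ((10 * s) // -3)        0x7f
step 4: s <- ((s * s) // -3)         0x80
step 5: s <- 7                       0x80
step 6: q <- max((tid - -6), (-9 // 2)) 0x80
step 7: q <- (s + -4)                0xff

Answer: 8 steps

s: 0,-4,-7,-10,-14,-17,-20,7
q: -4,-8,-11,-14,-18,-21,-24,3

steps = 8; useful = 40; efficiency = 40/64 = 5/8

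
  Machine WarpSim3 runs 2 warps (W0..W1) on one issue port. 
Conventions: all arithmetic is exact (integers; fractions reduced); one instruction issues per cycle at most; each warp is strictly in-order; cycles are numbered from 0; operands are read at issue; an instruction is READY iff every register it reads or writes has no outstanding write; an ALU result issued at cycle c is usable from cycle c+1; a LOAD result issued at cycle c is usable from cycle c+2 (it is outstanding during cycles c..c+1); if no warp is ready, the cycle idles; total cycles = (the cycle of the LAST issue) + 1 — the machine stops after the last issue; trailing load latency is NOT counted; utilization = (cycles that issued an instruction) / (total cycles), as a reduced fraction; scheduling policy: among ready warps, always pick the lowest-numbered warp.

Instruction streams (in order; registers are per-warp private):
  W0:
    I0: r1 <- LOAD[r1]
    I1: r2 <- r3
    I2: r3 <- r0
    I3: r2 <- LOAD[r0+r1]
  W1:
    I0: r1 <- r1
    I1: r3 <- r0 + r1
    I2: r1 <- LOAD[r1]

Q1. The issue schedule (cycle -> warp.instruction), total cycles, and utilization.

cycle 0: W0.I0
cycle 1: W0.I1
cycle 2: W0.I2
cycle 3: W0.I3
cycle 4: W1.I0
cycle 5: W1.I1
cycle 6: W1.I2

Answer: 7 cycles, utilization 1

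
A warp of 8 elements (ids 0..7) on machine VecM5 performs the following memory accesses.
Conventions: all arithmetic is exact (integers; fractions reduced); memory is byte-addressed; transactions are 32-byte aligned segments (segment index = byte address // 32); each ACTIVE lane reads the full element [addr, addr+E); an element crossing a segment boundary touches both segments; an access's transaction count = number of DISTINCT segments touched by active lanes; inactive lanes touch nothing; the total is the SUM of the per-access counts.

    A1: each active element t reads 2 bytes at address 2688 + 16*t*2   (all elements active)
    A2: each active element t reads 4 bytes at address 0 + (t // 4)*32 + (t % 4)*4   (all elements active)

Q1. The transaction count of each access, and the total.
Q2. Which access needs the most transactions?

A1: 8 transactions
A2: 2 transactions

Answer: 8,2; total 10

Answer: A1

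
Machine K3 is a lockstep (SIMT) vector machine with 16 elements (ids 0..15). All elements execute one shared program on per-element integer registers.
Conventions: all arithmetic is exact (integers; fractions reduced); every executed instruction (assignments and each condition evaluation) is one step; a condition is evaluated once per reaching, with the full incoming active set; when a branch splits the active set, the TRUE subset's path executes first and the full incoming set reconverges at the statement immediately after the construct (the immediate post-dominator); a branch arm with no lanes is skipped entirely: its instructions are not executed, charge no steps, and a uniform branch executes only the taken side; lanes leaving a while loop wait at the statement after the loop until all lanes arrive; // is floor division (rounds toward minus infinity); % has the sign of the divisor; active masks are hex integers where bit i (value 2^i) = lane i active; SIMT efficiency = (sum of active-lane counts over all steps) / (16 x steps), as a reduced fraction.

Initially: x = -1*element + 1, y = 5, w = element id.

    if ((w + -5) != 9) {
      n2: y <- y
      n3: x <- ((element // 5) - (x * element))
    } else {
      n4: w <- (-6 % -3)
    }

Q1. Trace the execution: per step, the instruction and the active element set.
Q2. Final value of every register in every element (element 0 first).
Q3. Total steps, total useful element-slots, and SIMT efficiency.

step 0: eval ((w + -5) != 9)         0xffff
step 1: y <- y                       0xbfff
step 2: x <- ((element // 5) - (x * element)) 0xbfff
step 3: w <- (-6 % -3)               0x4000

Answer: 4 steps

x: 0,0,2,6,12,21,31,43,57,73,92,112,134,158,-13,213
y: 5,5,5,5,5,5,5,5,5,5,5,5,5,5,5,5
w: 0,1,2,3,4,5,6,7,8,9,10,11,12,13,0,15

steps = 4; useful = 47; efficiency = 47/64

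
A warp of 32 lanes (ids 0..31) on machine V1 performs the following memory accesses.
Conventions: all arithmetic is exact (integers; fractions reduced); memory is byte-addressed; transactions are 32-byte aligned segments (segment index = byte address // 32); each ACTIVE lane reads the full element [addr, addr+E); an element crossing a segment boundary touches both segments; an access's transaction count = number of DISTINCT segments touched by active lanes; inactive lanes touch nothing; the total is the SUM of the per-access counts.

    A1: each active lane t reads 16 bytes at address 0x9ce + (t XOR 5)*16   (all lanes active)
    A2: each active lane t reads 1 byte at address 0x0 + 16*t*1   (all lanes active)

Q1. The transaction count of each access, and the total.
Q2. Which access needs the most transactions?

A1: 17 transactions
A2: 16 transactions

Answer: 17,16; total 33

Answer: A1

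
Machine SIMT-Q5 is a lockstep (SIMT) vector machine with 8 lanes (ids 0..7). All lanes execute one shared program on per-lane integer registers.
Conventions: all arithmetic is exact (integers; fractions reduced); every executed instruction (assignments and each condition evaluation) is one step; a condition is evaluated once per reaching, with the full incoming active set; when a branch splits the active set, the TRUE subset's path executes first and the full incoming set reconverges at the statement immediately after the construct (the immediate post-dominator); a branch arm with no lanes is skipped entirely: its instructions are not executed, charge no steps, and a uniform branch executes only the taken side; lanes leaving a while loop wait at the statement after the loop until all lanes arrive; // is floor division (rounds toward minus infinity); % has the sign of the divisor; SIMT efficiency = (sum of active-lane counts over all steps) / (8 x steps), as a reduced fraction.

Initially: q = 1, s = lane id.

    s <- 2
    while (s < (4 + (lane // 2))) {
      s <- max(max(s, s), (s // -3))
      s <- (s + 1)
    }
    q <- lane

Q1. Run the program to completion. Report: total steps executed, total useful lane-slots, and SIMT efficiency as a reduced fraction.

Answer: 18 steps, 108 useful, 3/4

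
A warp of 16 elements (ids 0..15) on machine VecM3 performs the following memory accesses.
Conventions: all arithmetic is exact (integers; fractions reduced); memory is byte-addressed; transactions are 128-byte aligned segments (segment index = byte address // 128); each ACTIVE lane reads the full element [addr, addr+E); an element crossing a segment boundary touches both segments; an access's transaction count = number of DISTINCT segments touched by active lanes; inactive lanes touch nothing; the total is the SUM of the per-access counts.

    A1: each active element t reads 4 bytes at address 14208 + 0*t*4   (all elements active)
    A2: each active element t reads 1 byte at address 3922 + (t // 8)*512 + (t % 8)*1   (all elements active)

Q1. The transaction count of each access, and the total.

A1: 1 transaction
A2: 2 transactions

Answer: 1,2; total 3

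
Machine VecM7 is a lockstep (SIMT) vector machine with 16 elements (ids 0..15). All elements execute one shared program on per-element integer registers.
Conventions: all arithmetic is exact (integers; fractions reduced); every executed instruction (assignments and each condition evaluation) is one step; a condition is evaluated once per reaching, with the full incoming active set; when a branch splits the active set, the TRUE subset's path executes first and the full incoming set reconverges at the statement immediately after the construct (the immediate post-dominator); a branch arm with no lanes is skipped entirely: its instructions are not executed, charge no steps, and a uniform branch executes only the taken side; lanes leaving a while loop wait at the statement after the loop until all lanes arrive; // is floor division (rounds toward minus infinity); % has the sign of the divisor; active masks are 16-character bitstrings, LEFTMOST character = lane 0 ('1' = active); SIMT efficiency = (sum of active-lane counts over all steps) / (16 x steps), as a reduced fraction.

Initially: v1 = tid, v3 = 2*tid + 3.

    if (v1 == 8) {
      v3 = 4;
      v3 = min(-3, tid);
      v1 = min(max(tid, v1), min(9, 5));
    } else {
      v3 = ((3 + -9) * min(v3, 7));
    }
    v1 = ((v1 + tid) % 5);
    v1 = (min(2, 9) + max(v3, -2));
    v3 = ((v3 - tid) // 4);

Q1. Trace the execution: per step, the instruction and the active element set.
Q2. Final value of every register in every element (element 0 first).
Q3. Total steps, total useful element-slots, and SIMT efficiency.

step 0: eval (v1 == 8)               1111111111111111
step 1: v3 <- 4                      0000000010000000
step 2: v3 <- min(-3, tid)           0000000010000000
step 3: v1 <- min(max(tid, v1), min(9, 5)) 0000000010000000
step 4: v3 <- ((3 + -9) * min(v3, 7)) 1111111101111111
step 5: v1 <- ((v1 + tid) % 5)       1111111111111111
step 6: v1 <- (min(2, 9) + max(v3, -2)) 1111111111111111
step 7: v3 <- ((v3 - tid) // 4)      1111111111111111

Answer: 8 steps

v1: 0,0,0,0,0,0,0,0,0,0,0,0,0,0,0,0
v3: -5,-8,-11,-12,-12,-12,-12,-13,-3,-13,-13,-14,-14,-14,-14,-15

steps = 8; useful = 82; efficiency = 82/128 = 41/64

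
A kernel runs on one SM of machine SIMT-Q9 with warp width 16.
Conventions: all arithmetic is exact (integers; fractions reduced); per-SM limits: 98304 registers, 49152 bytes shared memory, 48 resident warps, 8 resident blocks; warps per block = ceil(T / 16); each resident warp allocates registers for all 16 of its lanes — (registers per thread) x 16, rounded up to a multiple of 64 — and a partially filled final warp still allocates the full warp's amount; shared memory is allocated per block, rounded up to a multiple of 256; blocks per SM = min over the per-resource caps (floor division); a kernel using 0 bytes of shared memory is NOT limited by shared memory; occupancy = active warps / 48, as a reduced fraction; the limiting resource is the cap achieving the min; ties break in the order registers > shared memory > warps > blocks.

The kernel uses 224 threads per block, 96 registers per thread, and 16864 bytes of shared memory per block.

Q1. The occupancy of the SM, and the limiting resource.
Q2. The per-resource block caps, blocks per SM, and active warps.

Answer: occupancy 7/12, limited by shared memory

registers: 4 blocks
shared memory: 2 blocks
warps: 3 blocks
blocks: 8 blocks

Answer: 2 blocks, 28 active warps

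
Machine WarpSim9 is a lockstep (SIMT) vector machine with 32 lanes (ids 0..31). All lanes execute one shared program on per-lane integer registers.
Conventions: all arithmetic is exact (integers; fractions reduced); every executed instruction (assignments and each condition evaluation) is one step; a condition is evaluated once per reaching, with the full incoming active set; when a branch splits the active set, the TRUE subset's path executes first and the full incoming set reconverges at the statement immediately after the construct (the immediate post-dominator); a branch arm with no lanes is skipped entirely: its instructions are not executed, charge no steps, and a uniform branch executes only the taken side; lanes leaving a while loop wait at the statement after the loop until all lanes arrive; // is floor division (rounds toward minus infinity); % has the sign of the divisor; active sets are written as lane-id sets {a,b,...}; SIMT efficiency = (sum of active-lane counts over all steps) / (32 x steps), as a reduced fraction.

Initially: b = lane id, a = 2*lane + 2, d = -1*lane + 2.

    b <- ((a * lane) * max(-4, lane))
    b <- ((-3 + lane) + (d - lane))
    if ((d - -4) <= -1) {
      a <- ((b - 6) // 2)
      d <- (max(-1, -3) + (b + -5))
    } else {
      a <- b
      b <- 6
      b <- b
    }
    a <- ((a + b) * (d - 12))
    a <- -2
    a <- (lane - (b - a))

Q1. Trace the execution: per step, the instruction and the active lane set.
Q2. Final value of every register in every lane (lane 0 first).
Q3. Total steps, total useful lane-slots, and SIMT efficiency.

step 0: b <- ((a * lane) * max(-4, lane)) {0,1,2,3,4,5,6,7,8,9,10,11,12,13,14,15,16,17,18,19,20,21,22,23,24,25,26,27,28,29,30,31}
step 1: b <- ((-3 + lane) + (d - lane)) {0,1,2,3,4,5,6,7,8,9,10,11,12,13,14,15,16,17,18,19,20,21,22,23,24,25,26,27,28,29,30,31}
step 2: eval ((d - -4) <= -1)        {0,1,2,3,4,5,6,7,8,9,10,11,12,13,14,15,16,17,18,19,20,21,22,23,24,25,26,27,28,29,30,31}
step 3: a <- ((b - 6) // 2)          {7,8,9,10,11,12,13,14,15,16,17,18,19,20,21,22,23,24,25,26,27,28,29,30,31}
step 4: d <- (max(-1, -3) + (b + -5)) {7,8,9,10,11,12,13,14,15,16,17,18,19,20,21,22,23,24,25,26,27,28,29,30,31}
step 5: a <- b                       {0,1,2,3,4,5,6}
step 6: b <- 6                       {0,1,2,3,4,5,6}
step 7: b <- b                       {0,1,2,3,4,5,6}
step 8: a <- ((a + b) * (d - 12))    {0,1,2,3,4,5,6,7,8,9,10,11,12,13,14,15,16,17,18,19,20,21,22,23,24,25,26,27,28,29,30,31}
step 9: a <- -2                      {0,1,2,3,4,5,6,7,8,9,10,11,12,13,14,15,16,17,18,19,20,21,22,23,24,25,26,27,28,29,30,31}
step 10: a <- (lane - (b - a))        {0,1,2,3,4,5,6,7,8,9,10,11,12,13,14,15,16,17,18,19,20,21,22,23,24,25,26,27,28,29,30,31}

Answer: 11 steps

b: 6,6,6,6,6,6,6,-8,-9,-10,-11,-12,-13,-14,-15,-16,-17,-18,-19,-20,-21,-22,-23,-24,-25,-26,-27,-28,-29,-30,-31,-32
a: -8,-7,-6,-5,-4,-3,-2,13,15,17,19,21,23,25,27,29,31,33,35,37,39,41,43,45,47,49,51,53,55,57,59,61
d: 2,1,0,-1,-2,-3,-4,-14,-15,-16,-17,-18,-19,-20,-21,-22,-23,-24,-25,-26,-27,-28,-29,-30,-31,-32,-33,-34,-35,-36,-37,-38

steps = 11; useful = 263; efficiency = 263/352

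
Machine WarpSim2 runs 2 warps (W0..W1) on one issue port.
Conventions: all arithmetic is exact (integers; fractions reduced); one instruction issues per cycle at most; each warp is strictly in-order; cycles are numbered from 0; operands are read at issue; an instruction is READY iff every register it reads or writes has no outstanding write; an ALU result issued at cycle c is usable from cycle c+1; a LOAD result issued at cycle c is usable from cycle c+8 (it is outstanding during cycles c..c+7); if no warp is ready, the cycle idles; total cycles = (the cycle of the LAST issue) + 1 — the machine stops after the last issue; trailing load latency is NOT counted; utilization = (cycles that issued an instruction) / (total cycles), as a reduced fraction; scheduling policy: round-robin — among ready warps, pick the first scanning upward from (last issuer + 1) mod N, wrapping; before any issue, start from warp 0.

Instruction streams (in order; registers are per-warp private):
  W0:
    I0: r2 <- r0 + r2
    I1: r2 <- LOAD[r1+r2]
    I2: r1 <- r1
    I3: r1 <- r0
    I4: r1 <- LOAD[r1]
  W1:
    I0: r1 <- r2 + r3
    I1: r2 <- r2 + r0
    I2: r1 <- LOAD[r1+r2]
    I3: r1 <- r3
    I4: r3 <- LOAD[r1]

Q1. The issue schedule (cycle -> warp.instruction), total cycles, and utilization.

cycle 0: W0.I0
cycle 1: W1.I0
cycle 2: W0.I1
cycle 3: W1.I1
cycle 4: W0.I2
cycle 5: W1.I2
cycle 6: W0.I3
cycle 7: W0.I4
cycle 8: idle
cycle 9: idle
cycle 10: idle
cycle 11: idle
cycle 12: idle
cycle 13: W1.I3
cycle 14: W1.I4

Answer: 15 cycles, utilization 2/3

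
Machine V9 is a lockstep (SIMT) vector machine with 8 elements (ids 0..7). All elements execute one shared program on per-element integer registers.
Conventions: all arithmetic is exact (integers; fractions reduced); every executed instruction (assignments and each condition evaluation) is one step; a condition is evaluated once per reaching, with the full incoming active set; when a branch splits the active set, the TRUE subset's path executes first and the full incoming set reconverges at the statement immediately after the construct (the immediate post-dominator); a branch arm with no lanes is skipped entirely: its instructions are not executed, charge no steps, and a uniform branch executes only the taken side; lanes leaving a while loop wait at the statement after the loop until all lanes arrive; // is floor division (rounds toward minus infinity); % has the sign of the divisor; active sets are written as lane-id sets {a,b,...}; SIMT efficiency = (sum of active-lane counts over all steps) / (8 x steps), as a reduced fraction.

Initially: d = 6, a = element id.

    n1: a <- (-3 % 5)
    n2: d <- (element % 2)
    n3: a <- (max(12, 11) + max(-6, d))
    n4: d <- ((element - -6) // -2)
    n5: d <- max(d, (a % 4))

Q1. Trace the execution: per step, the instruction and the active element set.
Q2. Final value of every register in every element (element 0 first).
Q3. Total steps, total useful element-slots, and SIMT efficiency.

step 0: a <- (-3 % 5)                {0,1,2,3,4,5,6,7}
step 1: d <- (element % 2)           {0,1,2,3,4,5,6,7}
step 2: a <- (max(12, 11) + max(-6, d)) {0,1,2,3,4,5,6,7}
step 3: d <- ((element - -6) // -2)  {0,1,2,3,4,5,6,7}
step 4: d <- max(d, (a % 4))         {0,1,2,3,4,5,6,7}

Answer: 5 steps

d: 0,1,0,1,0,1,0,1
a: 12,13,12,13,12,13,12,13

steps = 5; useful = 40; efficiency = 40/40 = 1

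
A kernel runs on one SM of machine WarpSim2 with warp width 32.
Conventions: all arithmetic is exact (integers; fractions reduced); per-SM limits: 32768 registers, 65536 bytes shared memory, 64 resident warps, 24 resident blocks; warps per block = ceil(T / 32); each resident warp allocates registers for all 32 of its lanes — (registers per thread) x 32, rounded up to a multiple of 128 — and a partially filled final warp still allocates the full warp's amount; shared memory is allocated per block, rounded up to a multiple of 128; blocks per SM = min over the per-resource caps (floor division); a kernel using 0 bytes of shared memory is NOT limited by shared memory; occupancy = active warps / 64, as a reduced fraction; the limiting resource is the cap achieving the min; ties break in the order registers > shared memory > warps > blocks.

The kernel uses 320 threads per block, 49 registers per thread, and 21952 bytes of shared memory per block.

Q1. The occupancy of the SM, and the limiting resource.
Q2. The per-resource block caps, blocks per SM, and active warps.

Answer: occupancy 5/32, limited by registers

registers: 1 block
shared memory: 2 blocks
warps: 6 blocks
blocks: 24 blocks

Answer: 1 block, 10 active warps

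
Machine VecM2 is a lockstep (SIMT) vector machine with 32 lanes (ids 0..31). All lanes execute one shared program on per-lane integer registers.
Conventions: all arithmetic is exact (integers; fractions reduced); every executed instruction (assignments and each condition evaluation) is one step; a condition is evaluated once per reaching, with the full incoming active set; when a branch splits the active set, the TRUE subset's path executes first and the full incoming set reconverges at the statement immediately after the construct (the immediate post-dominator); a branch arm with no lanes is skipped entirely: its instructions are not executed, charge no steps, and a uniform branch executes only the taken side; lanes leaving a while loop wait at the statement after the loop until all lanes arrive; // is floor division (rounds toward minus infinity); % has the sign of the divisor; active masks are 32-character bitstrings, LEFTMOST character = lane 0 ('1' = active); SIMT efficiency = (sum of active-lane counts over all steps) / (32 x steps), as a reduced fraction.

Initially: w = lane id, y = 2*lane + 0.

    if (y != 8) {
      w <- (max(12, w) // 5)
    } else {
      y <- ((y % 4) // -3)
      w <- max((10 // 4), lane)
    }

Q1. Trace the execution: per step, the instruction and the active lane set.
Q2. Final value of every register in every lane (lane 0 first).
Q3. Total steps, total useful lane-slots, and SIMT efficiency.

step 0: eval (y != 8)                11111111111111111111111111111111
step 1: w <- (max(12, w) // 5)       11110111111111111111111111111111
step 2: y <- ((y % 4) // -3)         00001000000000000000000000000000
step 3: w <- max((10 // 4), lane)    00001000000000000000000000000000

Answer: 4 steps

w: 2,2,2,2,4,2,2,2,2,2,2,2,2,2,2,3,3,3,3,3,4,4,4,4,4,5,5,5,5,5,6,6
y: 0,2,4,6,0,10,12,14,16,18,20,22,24,26,28,30,32,34,36,38,40,42,44,46,48,50,52,54,56,58,60,62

steps = 4; useful = 65; efficiency = 65/128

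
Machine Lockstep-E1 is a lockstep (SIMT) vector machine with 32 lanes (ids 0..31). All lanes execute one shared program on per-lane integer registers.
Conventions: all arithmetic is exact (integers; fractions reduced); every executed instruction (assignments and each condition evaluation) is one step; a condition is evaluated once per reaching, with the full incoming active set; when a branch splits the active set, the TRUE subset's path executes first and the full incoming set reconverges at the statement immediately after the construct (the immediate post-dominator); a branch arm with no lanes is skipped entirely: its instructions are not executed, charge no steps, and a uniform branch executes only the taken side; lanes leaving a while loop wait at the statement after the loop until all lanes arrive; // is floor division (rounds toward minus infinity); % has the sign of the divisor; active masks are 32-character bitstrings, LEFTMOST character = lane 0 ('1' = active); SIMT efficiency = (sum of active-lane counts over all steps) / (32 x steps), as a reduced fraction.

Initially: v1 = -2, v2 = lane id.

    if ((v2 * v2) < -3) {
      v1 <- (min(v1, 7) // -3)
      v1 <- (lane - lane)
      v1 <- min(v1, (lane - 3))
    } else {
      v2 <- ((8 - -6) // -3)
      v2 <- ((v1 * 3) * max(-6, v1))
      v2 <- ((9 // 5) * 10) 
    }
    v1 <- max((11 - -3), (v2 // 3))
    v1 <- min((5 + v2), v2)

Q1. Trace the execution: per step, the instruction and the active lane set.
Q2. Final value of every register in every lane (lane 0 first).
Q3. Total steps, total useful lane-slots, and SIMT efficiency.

step 0: eval ((v2 * v2) < -3)        11111111111111111111111111111111
step 1: v2 <- ((8 - -6) // -3)       11111111111111111111111111111111
step 2: v2 <- ((v1 * 3) * max(-6, v1)) 11111111111111111111111111111111
step 3: v2 <- ((9 // 5) * 10)        11111111111111111111111111111111
step 4: v1 <- max((11 - -3), (v2 // 3)) 11111111111111111111111111111111
step 5: v1 <- min((5 + v2), v2)      11111111111111111111111111111111

Answer: 6 steps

v1: 10,10,10,10,10,10,10,10,10,10,10,10,10,10,10,10,10,10,10,10,10,10,10,10,10,10,10,10,10,10,10,10
v2: 10,10,10,10,10,10,10,10,10,10,10,10,10,10,10,10,10,10,10,10,10,10,10,10,10,10,10,10,10,10,10,10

steps = 6; useful = 192; efficiency = 192/192 = 1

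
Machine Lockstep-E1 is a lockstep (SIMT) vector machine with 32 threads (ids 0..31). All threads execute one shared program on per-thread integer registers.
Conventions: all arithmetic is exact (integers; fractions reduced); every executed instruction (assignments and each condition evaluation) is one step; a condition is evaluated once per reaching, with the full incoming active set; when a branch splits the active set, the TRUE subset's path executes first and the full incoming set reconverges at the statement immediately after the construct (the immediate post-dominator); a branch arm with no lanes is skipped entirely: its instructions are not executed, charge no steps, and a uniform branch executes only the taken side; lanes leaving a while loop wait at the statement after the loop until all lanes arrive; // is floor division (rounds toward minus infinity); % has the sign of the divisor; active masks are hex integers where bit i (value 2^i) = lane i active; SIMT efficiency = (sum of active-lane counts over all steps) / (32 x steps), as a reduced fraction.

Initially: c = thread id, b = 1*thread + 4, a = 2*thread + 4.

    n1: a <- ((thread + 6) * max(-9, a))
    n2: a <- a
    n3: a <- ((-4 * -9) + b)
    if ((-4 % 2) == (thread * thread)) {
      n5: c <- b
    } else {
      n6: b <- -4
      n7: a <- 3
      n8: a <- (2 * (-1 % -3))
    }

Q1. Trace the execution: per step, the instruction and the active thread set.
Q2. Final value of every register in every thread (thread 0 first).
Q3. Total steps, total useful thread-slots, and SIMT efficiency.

step 0: a <- ((thread + 6) * max(-9, a)) 0xffffffff
step 1: a <- a                       0xffffffff
step 2: a <- ((-4 * -9) + b)         0xffffffff
step 3: eval ((-4 % 2) == (thread * thread)) 0xffffffff
step 4: c <- b                       0x00000001
step 5: b <- -4                      0xfffffffe
step 6: a <- 3                       0xfffffffe
step 7: a <- (2 * (-1 % -3))         0xfffffffe

Answer: 8 steps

c: 4,1,2,3,4,5,6,7,8,9,10,11,12,13,14,15,16,17,18,19,20,21,22,23,24,25,26,27,28,29,30,31
b: 4,-4,-4,-4,-4,-4,-4,-4,-4,-4,-4,-4,-4,-4,-4,-4,-4,-4,-4,-4,-4,-4,-4,-4,-4,-4,-4,-4,-4,-4,-4,-4
a: 40,-2,-2,-2,-2,-2,-2,-2,-2,-2,-2,-2,-2,-2,-2,-2,-2,-2,-2,-2,-2,-2,-2,-2,-2,-2,-2,-2,-2,-2,-2,-2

steps = 8; useful = 222; efficiency = 222/256 = 111/128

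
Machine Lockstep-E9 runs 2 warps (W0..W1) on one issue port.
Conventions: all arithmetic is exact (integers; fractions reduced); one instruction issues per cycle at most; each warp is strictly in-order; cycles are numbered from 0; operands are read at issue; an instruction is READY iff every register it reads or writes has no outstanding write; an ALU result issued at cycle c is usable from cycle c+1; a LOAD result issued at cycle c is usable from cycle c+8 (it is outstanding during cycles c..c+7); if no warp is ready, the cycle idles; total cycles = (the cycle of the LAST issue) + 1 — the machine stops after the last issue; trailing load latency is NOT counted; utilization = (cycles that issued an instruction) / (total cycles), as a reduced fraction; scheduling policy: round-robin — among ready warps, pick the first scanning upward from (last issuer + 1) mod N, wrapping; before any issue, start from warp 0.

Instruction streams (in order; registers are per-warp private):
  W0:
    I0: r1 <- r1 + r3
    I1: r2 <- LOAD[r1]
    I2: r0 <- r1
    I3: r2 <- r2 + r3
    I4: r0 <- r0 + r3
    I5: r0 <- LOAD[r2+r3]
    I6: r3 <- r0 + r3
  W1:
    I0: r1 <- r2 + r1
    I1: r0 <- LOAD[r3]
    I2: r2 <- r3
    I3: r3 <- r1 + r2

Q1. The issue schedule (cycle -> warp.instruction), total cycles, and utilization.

cycle 0: W0.I0
cycle 1: W1.I0
cycle 2: W0.I1
cycle 3: W1.I1
cycle 4: W0.I2
cycle 5: W1.I2
cycle 6: W1.I3
cycle 7: idle
cycle 8: idle
cycle 9: idle
cycle 10: W0.I3
cycle 11: W0.I4
cycle 12: W0.I5
cycle 13: idle
cycle 14: idle
cycle 15: idle
cycle 16: idle
cycle 17: idle
cycle 18: idle
cycle 19: idle
cycle 20: W0.I6

Answer: 21 cycles, utilization 11/21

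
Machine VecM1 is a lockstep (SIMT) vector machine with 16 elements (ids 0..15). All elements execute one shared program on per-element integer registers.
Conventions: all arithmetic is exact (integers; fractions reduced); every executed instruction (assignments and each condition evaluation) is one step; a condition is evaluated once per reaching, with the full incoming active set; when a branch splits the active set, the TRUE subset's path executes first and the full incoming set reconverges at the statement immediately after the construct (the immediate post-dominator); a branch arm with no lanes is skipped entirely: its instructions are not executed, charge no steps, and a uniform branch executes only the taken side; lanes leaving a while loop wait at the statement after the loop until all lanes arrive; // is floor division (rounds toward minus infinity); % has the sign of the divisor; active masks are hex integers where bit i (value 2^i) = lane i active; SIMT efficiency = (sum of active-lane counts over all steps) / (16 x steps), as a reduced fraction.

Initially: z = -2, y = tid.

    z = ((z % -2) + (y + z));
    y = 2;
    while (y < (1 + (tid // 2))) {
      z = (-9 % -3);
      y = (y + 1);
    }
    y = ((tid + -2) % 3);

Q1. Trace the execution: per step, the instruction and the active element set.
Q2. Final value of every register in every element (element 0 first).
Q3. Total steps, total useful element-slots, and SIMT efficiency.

step 0: z <- ((z % -2) + (y + z))    0xffff
step 1: y <- 2                       0xffff
step 2: eval (y < (1 + (tid // 2)))  0xffff
step 3: z <- (-9 % -3)               0xfff0
step 4: y <- (y + 1)                 0xfff0
step 5: eval (y < (1 + (tid // 2)))  0xfff0
step 6: z <- (-9 % -3)               0xffc0
step 7: y <- (y + 1)                 0xffc0
step 8: eval (y < (1 + (tid // 2)))  0xffc0
step 9: z <- (-9 % -3)               0xff00
step 10: y <- (y + 1)                 0xff00
step 11: eval (y < (1 + (tid // 2)))  0xff00
step 12: z <- (-9 % -3)               0xfc00
step 13: y <- (y + 1)                 0xfc00
step 14: eval (y < (1 + (tid // 2)))  0xfc00
step 15: z <- (-9 % -3)               0xf000
step 16: y <- (y + 1)                 0xf000
step 17: eval (y < (1 + (tid // 2)))  0xf000
step 18: z <- (-9 % -3)               0xc000
step 19: y <- (y + 1)                 0xc000
step 20: eval (y < (1 + (tid // 2)))  0xc000
step 21: y <- ((tid + -2) % 3)        0xffff

Answer: 22 steps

z: -2,-1,0,1,0,0,0,0,0,0,0,0,0,0,0,0
y: 1,2,0,1,2,0,1,2,0,1,2,0,1,2,0,1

steps = 22; useful = 190; efficiency = 190/352 = 95/176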